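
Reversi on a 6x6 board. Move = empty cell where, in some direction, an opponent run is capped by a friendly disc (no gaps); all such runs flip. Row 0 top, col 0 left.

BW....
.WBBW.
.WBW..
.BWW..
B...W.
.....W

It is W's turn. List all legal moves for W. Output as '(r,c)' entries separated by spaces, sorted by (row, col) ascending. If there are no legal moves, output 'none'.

Answer: (0,2) (0,3) (3,0) (4,1)

Derivation:
(0,2): flips 2 -> legal
(0,3): flips 2 -> legal
(0,4): no bracket -> illegal
(1,0): no bracket -> illegal
(2,0): no bracket -> illegal
(2,4): no bracket -> illegal
(3,0): flips 1 -> legal
(4,1): flips 1 -> legal
(4,2): no bracket -> illegal
(5,0): no bracket -> illegal
(5,1): no bracket -> illegal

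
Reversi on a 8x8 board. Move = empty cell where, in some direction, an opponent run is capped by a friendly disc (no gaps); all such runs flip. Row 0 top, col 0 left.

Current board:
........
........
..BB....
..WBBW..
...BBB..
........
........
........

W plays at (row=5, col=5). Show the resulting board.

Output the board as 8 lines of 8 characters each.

Place W at (5,5); scan 8 dirs for brackets.
Dir NW: opp run (4,4) (3,3) (2,2), next='.' -> no flip
Dir N: opp run (4,5) capped by W -> flip
Dir NE: first cell '.' (not opp) -> no flip
Dir W: first cell '.' (not opp) -> no flip
Dir E: first cell '.' (not opp) -> no flip
Dir SW: first cell '.' (not opp) -> no flip
Dir S: first cell '.' (not opp) -> no flip
Dir SE: first cell '.' (not opp) -> no flip
All flips: (4,5)

Answer: ........
........
..BB....
..WBBW..
...BBW..
.....W..
........
........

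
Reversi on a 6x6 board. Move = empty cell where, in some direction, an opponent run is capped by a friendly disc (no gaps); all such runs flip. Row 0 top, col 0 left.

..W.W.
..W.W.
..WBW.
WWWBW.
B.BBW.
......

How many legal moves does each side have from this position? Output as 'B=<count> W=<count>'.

-- B to move --
(0,1): flips 1 -> legal
(0,3): no bracket -> illegal
(0,5): flips 1 -> legal
(1,1): flips 1 -> legal
(1,3): flips 2 -> legal
(1,5): flips 1 -> legal
(2,0): flips 2 -> legal
(2,1): flips 2 -> legal
(2,5): flips 2 -> legal
(3,5): flips 1 -> legal
(4,1): flips 1 -> legal
(4,5): flips 2 -> legal
(5,3): no bracket -> illegal
(5,4): no bracket -> illegal
(5,5): flips 1 -> legal
B mobility = 12
-- W to move --
(1,3): no bracket -> illegal
(4,1): flips 2 -> legal
(5,0): flips 1 -> legal
(5,1): flips 2 -> legal
(5,2): flips 2 -> legal
(5,3): flips 1 -> legal
(5,4): flips 1 -> legal
W mobility = 6

Answer: B=12 W=6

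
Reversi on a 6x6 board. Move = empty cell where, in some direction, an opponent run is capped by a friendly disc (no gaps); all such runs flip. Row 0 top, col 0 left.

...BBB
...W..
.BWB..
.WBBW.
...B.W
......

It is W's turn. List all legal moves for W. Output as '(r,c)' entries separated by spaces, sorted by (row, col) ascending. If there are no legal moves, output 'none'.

(0,2): no bracket -> illegal
(1,0): no bracket -> illegal
(1,1): flips 1 -> legal
(1,2): flips 1 -> legal
(1,4): no bracket -> illegal
(1,5): no bracket -> illegal
(2,0): flips 1 -> legal
(2,4): flips 1 -> legal
(3,0): no bracket -> illegal
(4,1): no bracket -> illegal
(4,2): flips 1 -> legal
(4,4): flips 1 -> legal
(5,2): flips 1 -> legal
(5,3): flips 3 -> legal
(5,4): no bracket -> illegal

Answer: (1,1) (1,2) (2,0) (2,4) (4,2) (4,4) (5,2) (5,3)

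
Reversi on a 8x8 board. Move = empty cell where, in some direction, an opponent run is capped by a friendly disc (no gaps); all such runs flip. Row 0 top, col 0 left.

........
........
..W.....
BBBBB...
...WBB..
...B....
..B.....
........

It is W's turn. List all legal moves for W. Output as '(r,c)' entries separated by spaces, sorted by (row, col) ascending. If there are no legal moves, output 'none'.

(2,0): no bracket -> illegal
(2,1): flips 1 -> legal
(2,3): flips 1 -> legal
(2,4): no bracket -> illegal
(2,5): flips 1 -> legal
(3,5): no bracket -> illegal
(3,6): no bracket -> illegal
(4,0): flips 1 -> legal
(4,1): no bracket -> illegal
(4,2): flips 1 -> legal
(4,6): flips 2 -> legal
(5,1): no bracket -> illegal
(5,2): no bracket -> illegal
(5,4): no bracket -> illegal
(5,5): flips 2 -> legal
(5,6): no bracket -> illegal
(6,1): no bracket -> illegal
(6,3): flips 1 -> legal
(6,4): no bracket -> illegal
(7,1): no bracket -> illegal
(7,2): no bracket -> illegal
(7,3): no bracket -> illegal

Answer: (2,1) (2,3) (2,5) (4,0) (4,2) (4,6) (5,5) (6,3)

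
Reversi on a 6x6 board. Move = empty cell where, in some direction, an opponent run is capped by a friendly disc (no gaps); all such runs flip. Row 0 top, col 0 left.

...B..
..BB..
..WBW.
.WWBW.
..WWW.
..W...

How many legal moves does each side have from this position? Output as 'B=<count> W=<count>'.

Answer: B=12 W=4

Derivation:
-- B to move --
(1,1): flips 1 -> legal
(1,4): no bracket -> illegal
(1,5): flips 1 -> legal
(2,0): no bracket -> illegal
(2,1): flips 1 -> legal
(2,5): flips 1 -> legal
(3,0): flips 2 -> legal
(3,5): flips 2 -> legal
(4,0): flips 2 -> legal
(4,1): flips 1 -> legal
(4,5): flips 1 -> legal
(5,1): flips 1 -> legal
(5,3): flips 1 -> legal
(5,4): no bracket -> illegal
(5,5): flips 1 -> legal
B mobility = 12
-- W to move --
(0,1): flips 2 -> legal
(0,2): flips 2 -> legal
(0,4): flips 1 -> legal
(1,1): no bracket -> illegal
(1,4): flips 1 -> legal
(2,1): no bracket -> illegal
W mobility = 4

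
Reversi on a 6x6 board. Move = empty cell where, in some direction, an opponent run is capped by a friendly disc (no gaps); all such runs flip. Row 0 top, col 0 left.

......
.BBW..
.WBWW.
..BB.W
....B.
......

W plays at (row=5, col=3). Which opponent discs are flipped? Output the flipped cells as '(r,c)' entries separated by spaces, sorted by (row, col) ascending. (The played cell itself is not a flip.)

Answer: (4,4)

Derivation:
Dir NW: first cell '.' (not opp) -> no flip
Dir N: first cell '.' (not opp) -> no flip
Dir NE: opp run (4,4) capped by W -> flip
Dir W: first cell '.' (not opp) -> no flip
Dir E: first cell '.' (not opp) -> no flip
Dir SW: edge -> no flip
Dir S: edge -> no flip
Dir SE: edge -> no flip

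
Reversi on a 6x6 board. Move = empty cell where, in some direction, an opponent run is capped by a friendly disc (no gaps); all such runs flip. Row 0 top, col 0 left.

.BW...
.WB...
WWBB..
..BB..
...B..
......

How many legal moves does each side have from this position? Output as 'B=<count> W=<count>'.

Answer: B=5 W=7

Derivation:
-- B to move --
(0,0): flips 1 -> legal
(0,3): flips 1 -> legal
(1,0): flips 2 -> legal
(1,3): no bracket -> illegal
(3,0): flips 1 -> legal
(3,1): flips 2 -> legal
B mobility = 5
-- W to move --
(0,0): flips 1 -> legal
(0,3): flips 1 -> legal
(1,0): no bracket -> illegal
(1,3): flips 1 -> legal
(1,4): no bracket -> illegal
(2,4): flips 2 -> legal
(3,1): no bracket -> illegal
(3,4): no bracket -> illegal
(4,1): no bracket -> illegal
(4,2): flips 3 -> legal
(4,4): flips 2 -> legal
(5,2): no bracket -> illegal
(5,3): no bracket -> illegal
(5,4): flips 2 -> legal
W mobility = 7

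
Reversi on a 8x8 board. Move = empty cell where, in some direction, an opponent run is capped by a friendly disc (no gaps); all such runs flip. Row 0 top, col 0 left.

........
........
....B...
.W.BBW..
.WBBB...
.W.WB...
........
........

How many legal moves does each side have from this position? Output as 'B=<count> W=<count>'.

Answer: B=10 W=6

Derivation:
-- B to move --
(2,0): flips 1 -> legal
(2,1): no bracket -> illegal
(2,2): no bracket -> illegal
(2,5): no bracket -> illegal
(2,6): flips 1 -> legal
(3,0): no bracket -> illegal
(3,2): no bracket -> illegal
(3,6): flips 1 -> legal
(4,0): flips 1 -> legal
(4,5): no bracket -> illegal
(4,6): flips 1 -> legal
(5,0): no bracket -> illegal
(5,2): flips 1 -> legal
(6,0): flips 1 -> legal
(6,1): no bracket -> illegal
(6,2): flips 1 -> legal
(6,3): flips 1 -> legal
(6,4): flips 1 -> legal
B mobility = 10
-- W to move --
(1,3): flips 1 -> legal
(1,4): no bracket -> illegal
(1,5): flips 3 -> legal
(2,2): no bracket -> illegal
(2,3): flips 2 -> legal
(2,5): no bracket -> illegal
(3,2): flips 2 -> legal
(4,5): flips 3 -> legal
(5,2): no bracket -> illegal
(5,5): flips 1 -> legal
(6,3): no bracket -> illegal
(6,4): no bracket -> illegal
(6,5): no bracket -> illegal
W mobility = 6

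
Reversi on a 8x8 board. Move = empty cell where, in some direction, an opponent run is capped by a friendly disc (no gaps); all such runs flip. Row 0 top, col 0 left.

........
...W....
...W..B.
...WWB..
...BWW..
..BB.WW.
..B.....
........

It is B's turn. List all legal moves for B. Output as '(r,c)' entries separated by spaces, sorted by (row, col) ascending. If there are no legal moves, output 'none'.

(0,2): no bracket -> illegal
(0,3): flips 3 -> legal
(0,4): no bracket -> illegal
(1,2): no bracket -> illegal
(1,4): no bracket -> illegal
(2,2): no bracket -> illegal
(2,4): no bracket -> illegal
(2,5): flips 1 -> legal
(3,2): flips 2 -> legal
(3,6): no bracket -> illegal
(4,2): no bracket -> illegal
(4,6): flips 2 -> legal
(4,7): no bracket -> illegal
(5,4): no bracket -> illegal
(5,7): no bracket -> illegal
(6,4): no bracket -> illegal
(6,5): flips 2 -> legal
(6,6): no bracket -> illegal
(6,7): no bracket -> illegal

Answer: (0,3) (2,5) (3,2) (4,6) (6,5)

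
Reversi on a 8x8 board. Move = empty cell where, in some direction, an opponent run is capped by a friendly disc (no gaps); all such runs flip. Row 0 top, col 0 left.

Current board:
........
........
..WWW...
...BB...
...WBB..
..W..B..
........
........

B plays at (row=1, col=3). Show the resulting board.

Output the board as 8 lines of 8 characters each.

Answer: ........
...B....
..WBW...
...BB...
...WBB..
..W..B..
........
........

Derivation:
Place B at (1,3); scan 8 dirs for brackets.
Dir NW: first cell '.' (not opp) -> no flip
Dir N: first cell '.' (not opp) -> no flip
Dir NE: first cell '.' (not opp) -> no flip
Dir W: first cell '.' (not opp) -> no flip
Dir E: first cell '.' (not opp) -> no flip
Dir SW: opp run (2,2), next='.' -> no flip
Dir S: opp run (2,3) capped by B -> flip
Dir SE: opp run (2,4), next='.' -> no flip
All flips: (2,3)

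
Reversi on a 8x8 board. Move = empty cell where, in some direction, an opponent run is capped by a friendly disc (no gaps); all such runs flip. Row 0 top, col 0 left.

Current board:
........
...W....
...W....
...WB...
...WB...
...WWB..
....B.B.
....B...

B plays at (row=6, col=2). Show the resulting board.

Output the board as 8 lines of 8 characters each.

Answer: ........
...W....
...W....
...WB...
...WB...
...BWB..
..B.B.B.
....B...

Derivation:
Place B at (6,2); scan 8 dirs for brackets.
Dir NW: first cell '.' (not opp) -> no flip
Dir N: first cell '.' (not opp) -> no flip
Dir NE: opp run (5,3) capped by B -> flip
Dir W: first cell '.' (not opp) -> no flip
Dir E: first cell '.' (not opp) -> no flip
Dir SW: first cell '.' (not opp) -> no flip
Dir S: first cell '.' (not opp) -> no flip
Dir SE: first cell '.' (not opp) -> no flip
All flips: (5,3)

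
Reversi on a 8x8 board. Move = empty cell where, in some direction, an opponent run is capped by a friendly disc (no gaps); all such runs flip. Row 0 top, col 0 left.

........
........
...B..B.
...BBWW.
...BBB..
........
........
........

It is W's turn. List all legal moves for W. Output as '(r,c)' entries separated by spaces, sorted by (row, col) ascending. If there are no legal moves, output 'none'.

Answer: (1,6) (1,7) (3,2) (5,3) (5,4) (5,5)

Derivation:
(1,2): no bracket -> illegal
(1,3): no bracket -> illegal
(1,4): no bracket -> illegal
(1,5): no bracket -> illegal
(1,6): flips 1 -> legal
(1,7): flips 1 -> legal
(2,2): no bracket -> illegal
(2,4): no bracket -> illegal
(2,5): no bracket -> illegal
(2,7): no bracket -> illegal
(3,2): flips 2 -> legal
(3,7): no bracket -> illegal
(4,2): no bracket -> illegal
(4,6): no bracket -> illegal
(5,2): no bracket -> illegal
(5,3): flips 1 -> legal
(5,4): flips 1 -> legal
(5,5): flips 1 -> legal
(5,6): no bracket -> illegal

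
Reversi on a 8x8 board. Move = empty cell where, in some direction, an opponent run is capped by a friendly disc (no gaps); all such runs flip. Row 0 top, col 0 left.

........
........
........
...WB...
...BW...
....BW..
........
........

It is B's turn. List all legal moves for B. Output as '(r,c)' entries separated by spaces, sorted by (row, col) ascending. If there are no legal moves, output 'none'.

Answer: (2,3) (3,2) (4,5) (5,6)

Derivation:
(2,2): no bracket -> illegal
(2,3): flips 1 -> legal
(2,4): no bracket -> illegal
(3,2): flips 1 -> legal
(3,5): no bracket -> illegal
(4,2): no bracket -> illegal
(4,5): flips 1 -> legal
(4,6): no bracket -> illegal
(5,3): no bracket -> illegal
(5,6): flips 1 -> legal
(6,4): no bracket -> illegal
(6,5): no bracket -> illegal
(6,6): no bracket -> illegal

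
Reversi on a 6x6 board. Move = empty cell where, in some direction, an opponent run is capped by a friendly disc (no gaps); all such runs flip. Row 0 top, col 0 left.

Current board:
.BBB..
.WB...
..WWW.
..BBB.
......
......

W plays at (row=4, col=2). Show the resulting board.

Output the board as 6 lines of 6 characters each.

Place W at (4,2); scan 8 dirs for brackets.
Dir NW: first cell '.' (not opp) -> no flip
Dir N: opp run (3,2) capped by W -> flip
Dir NE: opp run (3,3) capped by W -> flip
Dir W: first cell '.' (not opp) -> no flip
Dir E: first cell '.' (not opp) -> no flip
Dir SW: first cell '.' (not opp) -> no flip
Dir S: first cell '.' (not opp) -> no flip
Dir SE: first cell '.' (not opp) -> no flip
All flips: (3,2) (3,3)

Answer: .BBB..
.WB...
..WWW.
..WWB.
..W...
......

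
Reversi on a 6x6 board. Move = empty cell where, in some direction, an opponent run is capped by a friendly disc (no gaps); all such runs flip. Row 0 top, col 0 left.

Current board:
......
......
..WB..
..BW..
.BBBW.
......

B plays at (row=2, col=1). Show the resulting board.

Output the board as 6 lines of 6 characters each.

Answer: ......
......
.BBB..
..BW..
.BBBW.
......

Derivation:
Place B at (2,1); scan 8 dirs for brackets.
Dir NW: first cell '.' (not opp) -> no flip
Dir N: first cell '.' (not opp) -> no flip
Dir NE: first cell '.' (not opp) -> no flip
Dir W: first cell '.' (not opp) -> no flip
Dir E: opp run (2,2) capped by B -> flip
Dir SW: first cell '.' (not opp) -> no flip
Dir S: first cell '.' (not opp) -> no flip
Dir SE: first cell 'B' (not opp) -> no flip
All flips: (2,2)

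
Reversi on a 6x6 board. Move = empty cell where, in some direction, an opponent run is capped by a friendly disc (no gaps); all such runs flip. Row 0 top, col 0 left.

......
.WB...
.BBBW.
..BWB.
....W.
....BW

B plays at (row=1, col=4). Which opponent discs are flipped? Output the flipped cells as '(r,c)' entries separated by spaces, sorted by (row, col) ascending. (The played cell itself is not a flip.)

Answer: (2,4)

Derivation:
Dir NW: first cell '.' (not opp) -> no flip
Dir N: first cell '.' (not opp) -> no flip
Dir NE: first cell '.' (not opp) -> no flip
Dir W: first cell '.' (not opp) -> no flip
Dir E: first cell '.' (not opp) -> no flip
Dir SW: first cell 'B' (not opp) -> no flip
Dir S: opp run (2,4) capped by B -> flip
Dir SE: first cell '.' (not opp) -> no flip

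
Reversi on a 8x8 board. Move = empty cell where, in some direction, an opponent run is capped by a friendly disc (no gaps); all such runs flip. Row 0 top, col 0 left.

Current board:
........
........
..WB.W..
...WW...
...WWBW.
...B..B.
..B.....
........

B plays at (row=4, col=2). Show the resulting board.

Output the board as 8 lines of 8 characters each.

Answer: ........
........
..WB.W..
...WW...
..BBBBW.
...B..B.
..B.....
........

Derivation:
Place B at (4,2); scan 8 dirs for brackets.
Dir NW: first cell '.' (not opp) -> no flip
Dir N: first cell '.' (not opp) -> no flip
Dir NE: opp run (3,3), next='.' -> no flip
Dir W: first cell '.' (not opp) -> no flip
Dir E: opp run (4,3) (4,4) capped by B -> flip
Dir SW: first cell '.' (not opp) -> no flip
Dir S: first cell '.' (not opp) -> no flip
Dir SE: first cell 'B' (not opp) -> no flip
All flips: (4,3) (4,4)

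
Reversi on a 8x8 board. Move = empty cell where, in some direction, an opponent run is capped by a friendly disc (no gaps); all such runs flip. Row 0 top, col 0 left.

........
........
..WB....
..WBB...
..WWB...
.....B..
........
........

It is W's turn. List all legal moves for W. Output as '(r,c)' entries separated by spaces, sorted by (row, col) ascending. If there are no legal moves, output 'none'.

Answer: (1,3) (1,4) (2,4) (2,5) (3,5) (4,5) (6,6)

Derivation:
(1,2): no bracket -> illegal
(1,3): flips 2 -> legal
(1,4): flips 1 -> legal
(2,4): flips 2 -> legal
(2,5): flips 1 -> legal
(3,5): flips 2 -> legal
(4,5): flips 1 -> legal
(4,6): no bracket -> illegal
(5,3): no bracket -> illegal
(5,4): no bracket -> illegal
(5,6): no bracket -> illegal
(6,4): no bracket -> illegal
(6,5): no bracket -> illegal
(6,6): flips 3 -> legal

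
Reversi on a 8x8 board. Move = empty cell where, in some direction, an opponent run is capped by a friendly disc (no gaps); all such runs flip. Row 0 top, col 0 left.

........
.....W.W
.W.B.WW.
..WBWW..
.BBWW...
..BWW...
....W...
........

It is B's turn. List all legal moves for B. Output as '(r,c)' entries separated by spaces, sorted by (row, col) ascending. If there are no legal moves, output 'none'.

Answer: (1,6) (2,2) (3,1) (3,6) (4,5) (5,5) (6,3) (7,5)

Derivation:
(0,4): no bracket -> illegal
(0,5): no bracket -> illegal
(0,6): no bracket -> illegal
(0,7): no bracket -> illegal
(1,0): no bracket -> illegal
(1,1): no bracket -> illegal
(1,2): no bracket -> illegal
(1,4): no bracket -> illegal
(1,6): flips 3 -> legal
(2,0): no bracket -> illegal
(2,2): flips 1 -> legal
(2,4): no bracket -> illegal
(2,7): no bracket -> illegal
(3,0): no bracket -> illegal
(3,1): flips 1 -> legal
(3,6): flips 2 -> legal
(3,7): no bracket -> illegal
(4,5): flips 3 -> legal
(4,6): no bracket -> illegal
(5,5): flips 3 -> legal
(6,2): no bracket -> illegal
(6,3): flips 2 -> legal
(6,5): no bracket -> illegal
(7,3): no bracket -> illegal
(7,4): no bracket -> illegal
(7,5): flips 2 -> legal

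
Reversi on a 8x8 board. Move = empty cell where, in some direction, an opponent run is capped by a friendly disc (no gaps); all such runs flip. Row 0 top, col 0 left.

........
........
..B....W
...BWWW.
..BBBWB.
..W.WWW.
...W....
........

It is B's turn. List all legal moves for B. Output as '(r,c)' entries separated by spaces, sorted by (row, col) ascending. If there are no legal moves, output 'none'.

Answer: (2,4) (2,5) (2,6) (3,7) (6,1) (6,2) (6,4) (6,5) (6,6)

Derivation:
(1,6): no bracket -> illegal
(1,7): no bracket -> illegal
(2,3): no bracket -> illegal
(2,4): flips 2 -> legal
(2,5): flips 1 -> legal
(2,6): flips 2 -> legal
(3,7): flips 3 -> legal
(4,1): no bracket -> illegal
(4,7): no bracket -> illegal
(5,1): no bracket -> illegal
(5,3): no bracket -> illegal
(5,7): no bracket -> illegal
(6,1): flips 1 -> legal
(6,2): flips 1 -> legal
(6,4): flips 2 -> legal
(6,5): flips 1 -> legal
(6,6): flips 2 -> legal
(6,7): no bracket -> illegal
(7,2): no bracket -> illegal
(7,3): no bracket -> illegal
(7,4): no bracket -> illegal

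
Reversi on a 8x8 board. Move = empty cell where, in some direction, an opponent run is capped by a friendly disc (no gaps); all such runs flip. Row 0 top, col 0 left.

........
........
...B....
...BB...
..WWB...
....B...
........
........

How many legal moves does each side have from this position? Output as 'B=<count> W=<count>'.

-- B to move --
(3,1): no bracket -> illegal
(3,2): flips 1 -> legal
(4,1): flips 2 -> legal
(5,1): flips 1 -> legal
(5,2): flips 1 -> legal
(5,3): flips 1 -> legal
B mobility = 5
-- W to move --
(1,2): no bracket -> illegal
(1,3): flips 2 -> legal
(1,4): no bracket -> illegal
(2,2): no bracket -> illegal
(2,4): flips 1 -> legal
(2,5): flips 1 -> legal
(3,2): no bracket -> illegal
(3,5): no bracket -> illegal
(4,5): flips 1 -> legal
(5,3): no bracket -> illegal
(5,5): no bracket -> illegal
(6,3): no bracket -> illegal
(6,4): no bracket -> illegal
(6,5): flips 1 -> legal
W mobility = 5

Answer: B=5 W=5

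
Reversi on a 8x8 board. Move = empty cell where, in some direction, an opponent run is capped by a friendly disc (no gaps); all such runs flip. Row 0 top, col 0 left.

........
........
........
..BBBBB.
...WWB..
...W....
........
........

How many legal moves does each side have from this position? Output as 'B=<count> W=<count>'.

-- B to move --
(4,2): flips 2 -> legal
(5,2): flips 1 -> legal
(5,4): flips 2 -> legal
(5,5): flips 1 -> legal
(6,2): flips 2 -> legal
(6,3): flips 2 -> legal
(6,4): no bracket -> illegal
B mobility = 6
-- W to move --
(2,1): flips 1 -> legal
(2,2): flips 1 -> legal
(2,3): flips 1 -> legal
(2,4): flips 1 -> legal
(2,5): flips 1 -> legal
(2,6): flips 1 -> legal
(2,7): no bracket -> illegal
(3,1): no bracket -> illegal
(3,7): no bracket -> illegal
(4,1): no bracket -> illegal
(4,2): no bracket -> illegal
(4,6): flips 1 -> legal
(4,7): no bracket -> illegal
(5,4): no bracket -> illegal
(5,5): no bracket -> illegal
(5,6): no bracket -> illegal
W mobility = 7

Answer: B=6 W=7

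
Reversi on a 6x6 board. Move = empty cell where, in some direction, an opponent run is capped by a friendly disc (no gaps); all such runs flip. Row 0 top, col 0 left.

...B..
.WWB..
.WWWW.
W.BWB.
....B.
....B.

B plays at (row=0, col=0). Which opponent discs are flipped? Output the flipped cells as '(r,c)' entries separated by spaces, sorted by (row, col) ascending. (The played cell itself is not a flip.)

Dir NW: edge -> no flip
Dir N: edge -> no flip
Dir NE: edge -> no flip
Dir W: edge -> no flip
Dir E: first cell '.' (not opp) -> no flip
Dir SW: edge -> no flip
Dir S: first cell '.' (not opp) -> no flip
Dir SE: opp run (1,1) (2,2) (3,3) capped by B -> flip

Answer: (1,1) (2,2) (3,3)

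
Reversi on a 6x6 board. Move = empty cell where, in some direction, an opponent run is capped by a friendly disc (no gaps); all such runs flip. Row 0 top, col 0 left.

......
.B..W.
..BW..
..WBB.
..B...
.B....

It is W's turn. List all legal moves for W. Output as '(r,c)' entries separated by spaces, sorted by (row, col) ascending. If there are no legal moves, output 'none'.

(0,0): no bracket -> illegal
(0,1): no bracket -> illegal
(0,2): no bracket -> illegal
(1,0): no bracket -> illegal
(1,2): flips 1 -> legal
(1,3): no bracket -> illegal
(2,0): no bracket -> illegal
(2,1): flips 1 -> legal
(2,4): no bracket -> illegal
(2,5): no bracket -> illegal
(3,1): no bracket -> illegal
(3,5): flips 2 -> legal
(4,0): no bracket -> illegal
(4,1): no bracket -> illegal
(4,3): flips 1 -> legal
(4,4): no bracket -> illegal
(4,5): flips 1 -> legal
(5,0): no bracket -> illegal
(5,2): flips 1 -> legal
(5,3): no bracket -> illegal

Answer: (1,2) (2,1) (3,5) (4,3) (4,5) (5,2)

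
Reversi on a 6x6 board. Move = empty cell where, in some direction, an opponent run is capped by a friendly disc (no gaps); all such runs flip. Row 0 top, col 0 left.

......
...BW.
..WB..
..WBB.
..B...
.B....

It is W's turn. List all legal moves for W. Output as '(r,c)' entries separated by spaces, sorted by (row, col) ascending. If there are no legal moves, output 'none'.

(0,2): no bracket -> illegal
(0,3): no bracket -> illegal
(0,4): flips 1 -> legal
(1,2): flips 1 -> legal
(2,4): flips 1 -> legal
(2,5): no bracket -> illegal
(3,1): no bracket -> illegal
(3,5): flips 2 -> legal
(4,0): no bracket -> illegal
(4,1): no bracket -> illegal
(4,3): no bracket -> illegal
(4,4): flips 1 -> legal
(4,5): no bracket -> illegal
(5,0): no bracket -> illegal
(5,2): flips 1 -> legal
(5,3): no bracket -> illegal

Answer: (0,4) (1,2) (2,4) (3,5) (4,4) (5,2)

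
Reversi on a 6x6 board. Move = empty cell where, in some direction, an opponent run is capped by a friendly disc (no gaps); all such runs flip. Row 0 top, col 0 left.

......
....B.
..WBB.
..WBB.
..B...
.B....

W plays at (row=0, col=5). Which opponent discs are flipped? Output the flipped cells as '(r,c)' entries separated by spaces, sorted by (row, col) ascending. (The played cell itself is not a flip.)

Dir NW: edge -> no flip
Dir N: edge -> no flip
Dir NE: edge -> no flip
Dir W: first cell '.' (not opp) -> no flip
Dir E: edge -> no flip
Dir SW: opp run (1,4) (2,3) capped by W -> flip
Dir S: first cell '.' (not opp) -> no flip
Dir SE: edge -> no flip

Answer: (1,4) (2,3)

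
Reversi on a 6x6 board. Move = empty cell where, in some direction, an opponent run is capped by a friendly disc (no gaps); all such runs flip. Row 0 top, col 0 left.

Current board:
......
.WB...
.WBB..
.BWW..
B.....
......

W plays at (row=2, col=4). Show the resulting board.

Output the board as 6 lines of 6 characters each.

Place W at (2,4); scan 8 dirs for brackets.
Dir NW: first cell '.' (not opp) -> no flip
Dir N: first cell '.' (not opp) -> no flip
Dir NE: first cell '.' (not opp) -> no flip
Dir W: opp run (2,3) (2,2) capped by W -> flip
Dir E: first cell '.' (not opp) -> no flip
Dir SW: first cell 'W' (not opp) -> no flip
Dir S: first cell '.' (not opp) -> no flip
Dir SE: first cell '.' (not opp) -> no flip
All flips: (2,2) (2,3)

Answer: ......
.WB...
.WWWW.
.BWW..
B.....
......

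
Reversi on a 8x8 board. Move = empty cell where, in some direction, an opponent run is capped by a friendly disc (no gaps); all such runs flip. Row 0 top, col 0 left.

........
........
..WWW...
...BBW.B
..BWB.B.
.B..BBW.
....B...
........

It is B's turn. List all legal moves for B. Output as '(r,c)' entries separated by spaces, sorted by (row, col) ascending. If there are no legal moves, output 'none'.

Answer: (1,1) (1,2) (1,3) (1,4) (1,5) (2,6) (3,2) (3,6) (5,2) (5,3) (5,7) (6,6)

Derivation:
(1,1): flips 1 -> legal
(1,2): flips 1 -> legal
(1,3): flips 3 -> legal
(1,4): flips 1 -> legal
(1,5): flips 1 -> legal
(2,1): no bracket -> illegal
(2,5): no bracket -> illegal
(2,6): flips 1 -> legal
(3,1): no bracket -> illegal
(3,2): flips 1 -> legal
(3,6): flips 1 -> legal
(4,5): no bracket -> illegal
(4,7): no bracket -> illegal
(5,2): flips 1 -> legal
(5,3): flips 1 -> legal
(5,7): flips 1 -> legal
(6,5): no bracket -> illegal
(6,6): flips 1 -> legal
(6,7): no bracket -> illegal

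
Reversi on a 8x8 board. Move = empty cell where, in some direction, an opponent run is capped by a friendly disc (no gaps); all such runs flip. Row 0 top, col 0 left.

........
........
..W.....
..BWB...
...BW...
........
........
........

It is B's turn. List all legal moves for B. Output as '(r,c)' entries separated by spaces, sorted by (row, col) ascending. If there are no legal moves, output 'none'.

Answer: (1,2) (2,3) (4,5) (5,4)

Derivation:
(1,1): no bracket -> illegal
(1,2): flips 1 -> legal
(1,3): no bracket -> illegal
(2,1): no bracket -> illegal
(2,3): flips 1 -> legal
(2,4): no bracket -> illegal
(3,1): no bracket -> illegal
(3,5): no bracket -> illegal
(4,2): no bracket -> illegal
(4,5): flips 1 -> legal
(5,3): no bracket -> illegal
(5,4): flips 1 -> legal
(5,5): no bracket -> illegal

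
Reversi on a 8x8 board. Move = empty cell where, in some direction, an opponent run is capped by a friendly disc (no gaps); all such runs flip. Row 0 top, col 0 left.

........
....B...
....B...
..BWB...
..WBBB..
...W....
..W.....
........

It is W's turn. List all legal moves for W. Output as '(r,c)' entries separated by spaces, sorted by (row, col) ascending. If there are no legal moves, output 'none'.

(0,3): no bracket -> illegal
(0,4): no bracket -> illegal
(0,5): no bracket -> illegal
(1,3): no bracket -> illegal
(1,5): flips 1 -> legal
(2,1): no bracket -> illegal
(2,2): flips 1 -> legal
(2,3): no bracket -> illegal
(2,5): no bracket -> illegal
(3,1): flips 1 -> legal
(3,5): flips 2 -> legal
(3,6): no bracket -> illegal
(4,1): no bracket -> illegal
(4,6): flips 3 -> legal
(5,2): no bracket -> illegal
(5,4): no bracket -> illegal
(5,5): flips 1 -> legal
(5,6): no bracket -> illegal

Answer: (1,5) (2,2) (3,1) (3,5) (4,6) (5,5)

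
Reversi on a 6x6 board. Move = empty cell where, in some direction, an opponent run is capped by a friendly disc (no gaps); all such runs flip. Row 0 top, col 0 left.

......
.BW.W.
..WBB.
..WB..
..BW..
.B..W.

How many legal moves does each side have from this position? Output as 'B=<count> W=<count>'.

-- B to move --
(0,1): flips 1 -> legal
(0,2): flips 3 -> legal
(0,3): no bracket -> illegal
(0,4): flips 1 -> legal
(0,5): flips 1 -> legal
(1,3): flips 1 -> legal
(1,5): no bracket -> illegal
(2,1): flips 1 -> legal
(2,5): no bracket -> illegal
(3,1): flips 1 -> legal
(3,4): no bracket -> illegal
(4,1): flips 1 -> legal
(4,4): flips 1 -> legal
(4,5): no bracket -> illegal
(5,2): no bracket -> illegal
(5,3): flips 1 -> legal
(5,5): no bracket -> illegal
B mobility = 10
-- W to move --
(0,0): flips 1 -> legal
(0,1): no bracket -> illegal
(0,2): no bracket -> illegal
(1,0): flips 1 -> legal
(1,3): flips 2 -> legal
(1,5): no bracket -> illegal
(2,0): no bracket -> illegal
(2,1): no bracket -> illegal
(2,5): flips 2 -> legal
(3,1): no bracket -> illegal
(3,4): flips 3 -> legal
(3,5): no bracket -> illegal
(4,0): no bracket -> illegal
(4,1): flips 1 -> legal
(4,4): flips 1 -> legal
(5,0): no bracket -> illegal
(5,2): flips 1 -> legal
(5,3): no bracket -> illegal
W mobility = 8

Answer: B=10 W=8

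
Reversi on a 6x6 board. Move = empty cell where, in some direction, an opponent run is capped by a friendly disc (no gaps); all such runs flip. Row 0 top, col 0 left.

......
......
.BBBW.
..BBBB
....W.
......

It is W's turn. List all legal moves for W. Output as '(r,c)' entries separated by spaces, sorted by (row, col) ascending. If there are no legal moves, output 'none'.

Answer: (1,1) (2,0) (4,2)

Derivation:
(1,0): no bracket -> illegal
(1,1): flips 2 -> legal
(1,2): no bracket -> illegal
(1,3): no bracket -> illegal
(1,4): no bracket -> illegal
(2,0): flips 3 -> legal
(2,5): no bracket -> illegal
(3,0): no bracket -> illegal
(3,1): no bracket -> illegal
(4,1): no bracket -> illegal
(4,2): flips 1 -> legal
(4,3): no bracket -> illegal
(4,5): no bracket -> illegal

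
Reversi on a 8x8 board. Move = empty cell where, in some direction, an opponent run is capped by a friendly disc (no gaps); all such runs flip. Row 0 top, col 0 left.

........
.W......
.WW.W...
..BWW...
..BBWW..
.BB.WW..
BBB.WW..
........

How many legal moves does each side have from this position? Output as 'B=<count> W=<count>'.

-- B to move --
(0,0): no bracket -> illegal
(0,1): no bracket -> illegal
(0,2): no bracket -> illegal
(1,0): flips 1 -> legal
(1,2): flips 1 -> legal
(1,3): no bracket -> illegal
(1,4): no bracket -> illegal
(1,5): flips 2 -> legal
(2,0): no bracket -> illegal
(2,3): flips 1 -> legal
(2,5): flips 1 -> legal
(3,0): no bracket -> illegal
(3,1): no bracket -> illegal
(3,5): flips 2 -> legal
(3,6): no bracket -> illegal
(4,6): flips 2 -> legal
(5,3): no bracket -> illegal
(5,6): no bracket -> illegal
(6,3): no bracket -> illegal
(6,6): no bracket -> illegal
(7,3): no bracket -> illegal
(7,4): no bracket -> illegal
(7,5): no bracket -> illegal
(7,6): flips 2 -> legal
B mobility = 8
-- W to move --
(2,3): no bracket -> illegal
(3,1): flips 1 -> legal
(4,0): no bracket -> illegal
(4,1): flips 2 -> legal
(5,0): no bracket -> illegal
(5,3): flips 1 -> legal
(6,3): no bracket -> illegal
(7,0): flips 3 -> legal
(7,1): no bracket -> illegal
(7,2): flips 4 -> legal
(7,3): no bracket -> illegal
W mobility = 5

Answer: B=8 W=5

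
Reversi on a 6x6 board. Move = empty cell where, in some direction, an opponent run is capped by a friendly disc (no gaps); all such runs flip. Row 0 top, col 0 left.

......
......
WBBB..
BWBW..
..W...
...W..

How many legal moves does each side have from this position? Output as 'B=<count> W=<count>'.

-- B to move --
(1,0): flips 1 -> legal
(1,1): no bracket -> illegal
(2,4): no bracket -> illegal
(3,4): flips 1 -> legal
(4,0): flips 1 -> legal
(4,1): flips 1 -> legal
(4,3): flips 1 -> legal
(4,4): flips 1 -> legal
(5,1): no bracket -> illegal
(5,2): flips 1 -> legal
(5,4): no bracket -> illegal
B mobility = 7
-- W to move --
(1,0): no bracket -> illegal
(1,1): flips 2 -> legal
(1,2): flips 2 -> legal
(1,3): flips 2 -> legal
(1,4): no bracket -> illegal
(2,4): flips 3 -> legal
(3,4): no bracket -> illegal
(4,0): flips 1 -> legal
(4,1): no bracket -> illegal
(4,3): no bracket -> illegal
W mobility = 5

Answer: B=7 W=5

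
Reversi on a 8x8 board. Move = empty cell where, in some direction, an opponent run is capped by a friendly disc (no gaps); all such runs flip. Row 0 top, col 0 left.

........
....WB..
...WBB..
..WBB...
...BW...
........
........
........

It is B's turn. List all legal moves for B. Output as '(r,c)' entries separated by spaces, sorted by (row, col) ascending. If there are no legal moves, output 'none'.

Answer: (0,3) (0,4) (1,2) (1,3) (2,1) (2,2) (3,1) (4,5) (5,4) (5,5)

Derivation:
(0,3): flips 1 -> legal
(0,4): flips 1 -> legal
(0,5): no bracket -> illegal
(1,2): flips 1 -> legal
(1,3): flips 2 -> legal
(2,1): flips 1 -> legal
(2,2): flips 1 -> legal
(3,1): flips 1 -> legal
(3,5): no bracket -> illegal
(4,1): no bracket -> illegal
(4,2): no bracket -> illegal
(4,5): flips 1 -> legal
(5,3): no bracket -> illegal
(5,4): flips 1 -> legal
(5,5): flips 1 -> legal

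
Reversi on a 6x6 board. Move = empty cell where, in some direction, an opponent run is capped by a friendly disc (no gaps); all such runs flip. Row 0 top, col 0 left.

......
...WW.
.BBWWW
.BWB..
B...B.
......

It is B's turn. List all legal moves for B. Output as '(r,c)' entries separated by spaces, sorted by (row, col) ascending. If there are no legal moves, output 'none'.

(0,2): no bracket -> illegal
(0,3): flips 2 -> legal
(0,4): flips 1 -> legal
(0,5): no bracket -> illegal
(1,2): no bracket -> illegal
(1,5): flips 1 -> legal
(3,4): no bracket -> illegal
(3,5): no bracket -> illegal
(4,1): no bracket -> illegal
(4,2): flips 1 -> legal
(4,3): flips 1 -> legal

Answer: (0,3) (0,4) (1,5) (4,2) (4,3)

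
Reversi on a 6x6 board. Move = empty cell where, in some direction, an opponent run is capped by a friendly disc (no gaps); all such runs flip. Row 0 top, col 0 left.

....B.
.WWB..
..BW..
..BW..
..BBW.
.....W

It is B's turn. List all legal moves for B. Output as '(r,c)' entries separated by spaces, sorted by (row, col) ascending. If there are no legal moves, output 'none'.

Answer: (0,0) (0,2) (1,0) (1,4) (2,4) (3,4) (4,5)

Derivation:
(0,0): flips 1 -> legal
(0,1): no bracket -> illegal
(0,2): flips 1 -> legal
(0,3): no bracket -> illegal
(1,0): flips 2 -> legal
(1,4): flips 1 -> legal
(2,0): no bracket -> illegal
(2,1): no bracket -> illegal
(2,4): flips 2 -> legal
(3,4): flips 1 -> legal
(3,5): no bracket -> illegal
(4,5): flips 1 -> legal
(5,3): no bracket -> illegal
(5,4): no bracket -> illegal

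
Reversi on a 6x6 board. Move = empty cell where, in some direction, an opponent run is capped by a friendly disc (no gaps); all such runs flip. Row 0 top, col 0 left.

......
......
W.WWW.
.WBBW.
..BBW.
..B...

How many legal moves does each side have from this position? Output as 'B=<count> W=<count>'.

-- B to move --
(1,0): no bracket -> illegal
(1,1): flips 1 -> legal
(1,2): flips 1 -> legal
(1,3): flips 1 -> legal
(1,4): flips 1 -> legal
(1,5): flips 1 -> legal
(2,1): no bracket -> illegal
(2,5): flips 1 -> legal
(3,0): flips 1 -> legal
(3,5): flips 1 -> legal
(4,0): no bracket -> illegal
(4,1): no bracket -> illegal
(4,5): flips 1 -> legal
(5,3): no bracket -> illegal
(5,4): no bracket -> illegal
(5,5): flips 1 -> legal
B mobility = 10
-- W to move --
(2,1): no bracket -> illegal
(4,1): flips 3 -> legal
(5,1): flips 2 -> legal
(5,3): flips 3 -> legal
(5,4): no bracket -> illegal
W mobility = 3

Answer: B=10 W=3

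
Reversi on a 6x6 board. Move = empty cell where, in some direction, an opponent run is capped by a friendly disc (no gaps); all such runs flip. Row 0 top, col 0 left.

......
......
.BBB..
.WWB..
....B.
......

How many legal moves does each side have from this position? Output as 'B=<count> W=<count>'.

-- B to move --
(2,0): no bracket -> illegal
(3,0): flips 2 -> legal
(4,0): flips 1 -> legal
(4,1): flips 2 -> legal
(4,2): flips 1 -> legal
(4,3): flips 1 -> legal
B mobility = 5
-- W to move --
(1,0): flips 1 -> legal
(1,1): flips 1 -> legal
(1,2): flips 1 -> legal
(1,3): flips 1 -> legal
(1,4): flips 1 -> legal
(2,0): no bracket -> illegal
(2,4): no bracket -> illegal
(3,0): no bracket -> illegal
(3,4): flips 1 -> legal
(3,5): no bracket -> illegal
(4,2): no bracket -> illegal
(4,3): no bracket -> illegal
(4,5): no bracket -> illegal
(5,3): no bracket -> illegal
(5,4): no bracket -> illegal
(5,5): no bracket -> illegal
W mobility = 6

Answer: B=5 W=6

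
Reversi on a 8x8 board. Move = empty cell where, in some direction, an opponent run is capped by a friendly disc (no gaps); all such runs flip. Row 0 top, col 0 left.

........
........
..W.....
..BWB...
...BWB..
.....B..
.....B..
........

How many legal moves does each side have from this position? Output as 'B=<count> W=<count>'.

-- B to move --
(1,1): flips 3 -> legal
(1,2): flips 1 -> legal
(1,3): no bracket -> illegal
(2,1): no bracket -> illegal
(2,3): flips 1 -> legal
(2,4): no bracket -> illegal
(3,1): no bracket -> illegal
(3,5): no bracket -> illegal
(4,2): no bracket -> illegal
(5,3): no bracket -> illegal
(5,4): flips 1 -> legal
B mobility = 4
-- W to move --
(2,1): no bracket -> illegal
(2,3): no bracket -> illegal
(2,4): flips 1 -> legal
(2,5): no bracket -> illegal
(3,1): flips 1 -> legal
(3,5): flips 1 -> legal
(3,6): no bracket -> illegal
(4,1): no bracket -> illegal
(4,2): flips 2 -> legal
(4,6): flips 1 -> legal
(5,2): no bracket -> illegal
(5,3): flips 1 -> legal
(5,4): no bracket -> illegal
(5,6): no bracket -> illegal
(6,4): no bracket -> illegal
(6,6): flips 1 -> legal
(7,4): no bracket -> illegal
(7,5): no bracket -> illegal
(7,6): no bracket -> illegal
W mobility = 7

Answer: B=4 W=7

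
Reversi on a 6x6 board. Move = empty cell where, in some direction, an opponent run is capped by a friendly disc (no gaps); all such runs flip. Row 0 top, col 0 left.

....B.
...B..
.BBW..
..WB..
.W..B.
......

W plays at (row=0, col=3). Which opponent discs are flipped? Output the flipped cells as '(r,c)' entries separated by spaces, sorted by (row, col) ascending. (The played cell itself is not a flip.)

Answer: (1,3)

Derivation:
Dir NW: edge -> no flip
Dir N: edge -> no flip
Dir NE: edge -> no flip
Dir W: first cell '.' (not opp) -> no flip
Dir E: opp run (0,4), next='.' -> no flip
Dir SW: first cell '.' (not opp) -> no flip
Dir S: opp run (1,3) capped by W -> flip
Dir SE: first cell '.' (not opp) -> no flip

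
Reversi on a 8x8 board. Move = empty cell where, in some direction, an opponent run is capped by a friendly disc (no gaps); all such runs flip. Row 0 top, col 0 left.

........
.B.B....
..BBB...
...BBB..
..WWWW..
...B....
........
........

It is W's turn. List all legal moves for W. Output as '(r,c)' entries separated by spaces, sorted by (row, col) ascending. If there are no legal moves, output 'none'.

(0,0): flips 3 -> legal
(0,1): no bracket -> illegal
(0,2): no bracket -> illegal
(0,3): flips 3 -> legal
(0,4): no bracket -> illegal
(1,0): no bracket -> illegal
(1,2): flips 2 -> legal
(1,4): flips 2 -> legal
(1,5): flips 2 -> legal
(2,0): no bracket -> illegal
(2,1): no bracket -> illegal
(2,5): flips 2 -> legal
(2,6): flips 1 -> legal
(3,1): no bracket -> illegal
(3,2): no bracket -> illegal
(3,6): no bracket -> illegal
(4,6): no bracket -> illegal
(5,2): no bracket -> illegal
(5,4): no bracket -> illegal
(6,2): flips 1 -> legal
(6,3): flips 1 -> legal
(6,4): flips 1 -> legal

Answer: (0,0) (0,3) (1,2) (1,4) (1,5) (2,5) (2,6) (6,2) (6,3) (6,4)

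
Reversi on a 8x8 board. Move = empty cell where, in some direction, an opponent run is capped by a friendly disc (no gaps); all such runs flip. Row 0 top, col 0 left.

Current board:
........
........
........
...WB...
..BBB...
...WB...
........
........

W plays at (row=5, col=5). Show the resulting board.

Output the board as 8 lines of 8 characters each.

Answer: ........
........
........
...WB...
..BBW...
...WWW..
........
........

Derivation:
Place W at (5,5); scan 8 dirs for brackets.
Dir NW: opp run (4,4) capped by W -> flip
Dir N: first cell '.' (not opp) -> no flip
Dir NE: first cell '.' (not opp) -> no flip
Dir W: opp run (5,4) capped by W -> flip
Dir E: first cell '.' (not opp) -> no flip
Dir SW: first cell '.' (not opp) -> no flip
Dir S: first cell '.' (not opp) -> no flip
Dir SE: first cell '.' (not opp) -> no flip
All flips: (4,4) (5,4)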